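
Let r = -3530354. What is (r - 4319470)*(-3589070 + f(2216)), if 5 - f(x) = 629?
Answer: 28178466113856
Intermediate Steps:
f(x) = -624 (f(x) = 5 - 1*629 = 5 - 629 = -624)
(r - 4319470)*(-3589070 + f(2216)) = (-3530354 - 4319470)*(-3589070 - 624) = -7849824*(-3589694) = 28178466113856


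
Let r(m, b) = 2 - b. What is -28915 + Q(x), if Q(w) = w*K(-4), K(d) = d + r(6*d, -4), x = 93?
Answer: -28729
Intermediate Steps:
K(d) = 6 + d (K(d) = d + (2 - 1*(-4)) = d + (2 + 4) = d + 6 = 6 + d)
Q(w) = 2*w (Q(w) = w*(6 - 4) = w*2 = 2*w)
-28915 + Q(x) = -28915 + 2*93 = -28915 + 186 = -28729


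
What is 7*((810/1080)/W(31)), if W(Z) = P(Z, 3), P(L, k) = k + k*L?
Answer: 7/128 ≈ 0.054688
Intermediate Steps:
P(L, k) = k + L*k
W(Z) = 3 + 3*Z (W(Z) = 3*(1 + Z) = 3 + 3*Z)
7*((810/1080)/W(31)) = 7*((810/1080)/(3 + 3*31)) = 7*((810*(1/1080))/(3 + 93)) = 7*((¾)/96) = 7*((¾)*(1/96)) = 7*(1/128) = 7/128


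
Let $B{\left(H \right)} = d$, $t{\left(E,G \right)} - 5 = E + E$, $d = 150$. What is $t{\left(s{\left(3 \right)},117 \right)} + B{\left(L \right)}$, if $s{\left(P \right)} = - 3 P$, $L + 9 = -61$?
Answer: $137$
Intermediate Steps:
$L = -70$ ($L = -9 - 61 = -70$)
$t{\left(E,G \right)} = 5 + 2 E$ ($t{\left(E,G \right)} = 5 + \left(E + E\right) = 5 + 2 E$)
$B{\left(H \right)} = 150$
$t{\left(s{\left(3 \right)},117 \right)} + B{\left(L \right)} = \left(5 + 2 \left(\left(-3\right) 3\right)\right) + 150 = \left(5 + 2 \left(-9\right)\right) + 150 = \left(5 - 18\right) + 150 = -13 + 150 = 137$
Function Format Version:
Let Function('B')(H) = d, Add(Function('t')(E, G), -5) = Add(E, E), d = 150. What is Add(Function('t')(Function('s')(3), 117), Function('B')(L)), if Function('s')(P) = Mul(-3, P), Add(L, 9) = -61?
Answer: 137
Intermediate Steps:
L = -70 (L = Add(-9, -61) = -70)
Function('t')(E, G) = Add(5, Mul(2, E)) (Function('t')(E, G) = Add(5, Add(E, E)) = Add(5, Mul(2, E)))
Function('B')(H) = 150
Add(Function('t')(Function('s')(3), 117), Function('B')(L)) = Add(Add(5, Mul(2, Mul(-3, 3))), 150) = Add(Add(5, Mul(2, -9)), 150) = Add(Add(5, -18), 150) = Add(-13, 150) = 137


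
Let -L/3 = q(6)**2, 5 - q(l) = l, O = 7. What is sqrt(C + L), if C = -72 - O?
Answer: I*sqrt(82) ≈ 9.0554*I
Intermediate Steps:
q(l) = 5 - l
L = -3 (L = -3*(5 - 1*6)**2 = -3*(5 - 6)**2 = -3*(-1)**2 = -3*1 = -3)
C = -79 (C = -72 - 1*7 = -72 - 7 = -79)
sqrt(C + L) = sqrt(-79 - 3) = sqrt(-82) = I*sqrt(82)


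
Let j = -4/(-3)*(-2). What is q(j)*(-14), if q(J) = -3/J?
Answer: -63/4 ≈ -15.750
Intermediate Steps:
j = -8/3 (j = -4*(-1/3)*(-2) = (4/3)*(-2) = -8/3 ≈ -2.6667)
q(j)*(-14) = -3/(-8/3)*(-14) = -3*(-3/8)*(-14) = (9/8)*(-14) = -63/4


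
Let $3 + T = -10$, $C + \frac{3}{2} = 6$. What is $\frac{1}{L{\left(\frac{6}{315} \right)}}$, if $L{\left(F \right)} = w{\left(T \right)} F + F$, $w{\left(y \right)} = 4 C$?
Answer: $\frac{105}{38} \approx 2.7632$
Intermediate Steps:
$C = \frac{9}{2}$ ($C = - \frac{3}{2} + 6 = \frac{9}{2} \approx 4.5$)
$T = -13$ ($T = -3 - 10 = -13$)
$w{\left(y \right)} = 18$ ($w{\left(y \right)} = 4 \cdot \frac{9}{2} = 18$)
$L{\left(F \right)} = 19 F$ ($L{\left(F \right)} = 18 F + F = 19 F$)
$\frac{1}{L{\left(\frac{6}{315} \right)}} = \frac{1}{19 \cdot \frac{6}{315}} = \frac{1}{19 \cdot 6 \cdot \frac{1}{315}} = \frac{1}{19 \cdot \frac{2}{105}} = \frac{1}{\frac{38}{105}} = \frac{105}{38}$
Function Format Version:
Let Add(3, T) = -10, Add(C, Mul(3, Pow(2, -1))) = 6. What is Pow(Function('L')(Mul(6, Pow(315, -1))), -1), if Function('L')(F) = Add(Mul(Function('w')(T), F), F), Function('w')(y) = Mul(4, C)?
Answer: Rational(105, 38) ≈ 2.7632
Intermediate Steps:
C = Rational(9, 2) (C = Add(Rational(-3, 2), 6) = Rational(9, 2) ≈ 4.5000)
T = -13 (T = Add(-3, -10) = -13)
Function('w')(y) = 18 (Function('w')(y) = Mul(4, Rational(9, 2)) = 18)
Function('L')(F) = Mul(19, F) (Function('L')(F) = Add(Mul(18, F), F) = Mul(19, F))
Pow(Function('L')(Mul(6, Pow(315, -1))), -1) = Pow(Mul(19, Mul(6, Pow(315, -1))), -1) = Pow(Mul(19, Mul(6, Rational(1, 315))), -1) = Pow(Mul(19, Rational(2, 105)), -1) = Pow(Rational(38, 105), -1) = Rational(105, 38)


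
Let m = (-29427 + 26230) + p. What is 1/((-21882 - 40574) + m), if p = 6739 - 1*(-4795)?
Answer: -1/54119 ≈ -1.8478e-5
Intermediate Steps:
p = 11534 (p = 6739 + 4795 = 11534)
m = 8337 (m = (-29427 + 26230) + 11534 = -3197 + 11534 = 8337)
1/((-21882 - 40574) + m) = 1/((-21882 - 40574) + 8337) = 1/(-62456 + 8337) = 1/(-54119) = -1/54119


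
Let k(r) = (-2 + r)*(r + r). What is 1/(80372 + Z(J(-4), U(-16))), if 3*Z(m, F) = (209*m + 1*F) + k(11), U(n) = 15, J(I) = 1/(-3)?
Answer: 9/723778 ≈ 1.2435e-5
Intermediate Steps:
k(r) = 2*r*(-2 + r) (k(r) = (-2 + r)*(2*r) = 2*r*(-2 + r))
J(I) = -1/3
Z(m, F) = 66 + F/3 + 209*m/3 (Z(m, F) = ((209*m + 1*F) + 2*11*(-2 + 11))/3 = ((209*m + F) + 2*11*9)/3 = ((F + 209*m) + 198)/3 = (198 + F + 209*m)/3 = 66 + F/3 + 209*m/3)
1/(80372 + Z(J(-4), U(-16))) = 1/(80372 + (66 + (1/3)*15 + (209/3)*(-1/3))) = 1/(80372 + (66 + 5 - 209/9)) = 1/(80372 + 430/9) = 1/(723778/9) = 9/723778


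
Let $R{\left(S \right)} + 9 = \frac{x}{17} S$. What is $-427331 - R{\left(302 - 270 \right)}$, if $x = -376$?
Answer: $- \frac{7252442}{17} \approx -4.2661 \cdot 10^{5}$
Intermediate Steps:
$R{\left(S \right)} = -9 - \frac{376 S}{17}$ ($R{\left(S \right)} = -9 + - \frac{376}{17} S = -9 + \left(-376\right) \frac{1}{17} S = -9 - \frac{376 S}{17}$)
$-427331 - R{\left(302 - 270 \right)} = -427331 - \left(-9 - \frac{376 \left(302 - 270\right)}{17}\right) = -427331 - \left(-9 - \frac{12032}{17}\right) = -427331 - - \frac{12185}{17} = -427331 + \frac{12185}{17} = - \frac{7252442}{17}$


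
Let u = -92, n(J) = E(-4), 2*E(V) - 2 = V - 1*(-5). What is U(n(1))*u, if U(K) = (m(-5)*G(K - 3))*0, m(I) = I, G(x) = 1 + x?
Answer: 0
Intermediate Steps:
E(V) = 7/2 + V/2 (E(V) = 1 + (V - 1*(-5))/2 = 1 + (V + 5)/2 = 1 + (5 + V)/2 = 1 + (5/2 + V/2) = 7/2 + V/2)
n(J) = 3/2 (n(J) = 7/2 + (1/2)*(-4) = 7/2 - 2 = 3/2)
U(K) = 0 (U(K) = -5*(1 + (K - 3))*0 = -5*(1 + (-3 + K))*0 = -5*(-2 + K)*0 = (10 - 5*K)*0 = 0)
U(n(1))*u = 0*(-92) = 0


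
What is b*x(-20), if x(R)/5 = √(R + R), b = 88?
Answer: 880*I*√10 ≈ 2782.8*I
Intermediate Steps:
x(R) = 5*√2*√R (x(R) = 5*√(R + R) = 5*√(2*R) = 5*(√2*√R) = 5*√2*√R)
b*x(-20) = 88*(5*√2*√(-20)) = 88*(5*√2*(2*I*√5)) = 88*(10*I*√10) = 880*I*√10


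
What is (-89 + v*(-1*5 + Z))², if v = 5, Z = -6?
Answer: 20736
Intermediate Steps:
(-89 + v*(-1*5 + Z))² = (-89 + 5*(-1*5 - 6))² = (-89 + 5*(-5 - 6))² = (-89 + 5*(-11))² = (-89 - 55)² = (-144)² = 20736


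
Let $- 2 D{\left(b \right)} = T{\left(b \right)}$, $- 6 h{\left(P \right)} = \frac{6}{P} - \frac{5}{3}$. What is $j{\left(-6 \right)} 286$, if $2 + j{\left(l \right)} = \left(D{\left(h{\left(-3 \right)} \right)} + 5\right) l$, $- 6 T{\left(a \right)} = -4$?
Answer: $-8580$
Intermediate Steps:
$T{\left(a \right)} = \frac{2}{3}$ ($T{\left(a \right)} = \left(- \frac{1}{6}\right) \left(-4\right) = \frac{2}{3}$)
$h{\left(P \right)} = \frac{5}{18} - \frac{1}{P}$ ($h{\left(P \right)} = - \frac{\frac{6}{P} - \frac{5}{3}}{6} = - \frac{- \frac{5}{3} + \frac{6}{P}}{6} = \frac{5}{18} - \frac{1}{P}$)
$D{\left(b \right)} = - \frac{1}{3}$ ($D{\left(b \right)} = \left(- \frac{1}{2}\right) \frac{2}{3} = - \frac{1}{3}$)
$j{\left(l \right)} = -2 + \frac{14 l}{3}$ ($j{\left(l \right)} = -2 + \left(- \frac{1}{3} + 5\right) l = -2 + \frac{14 l}{3}$)
$j{\left(-6 \right)} 286 = \left(-2 + \frac{14}{3} \left(-6\right)\right) 286 = \left(-2 - 28\right) 286 = \left(-30\right) 286 = -8580$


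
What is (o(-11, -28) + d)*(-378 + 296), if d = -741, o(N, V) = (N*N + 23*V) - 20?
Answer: 105288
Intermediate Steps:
o(N, V) = -20 + N² + 23*V (o(N, V) = (N² + 23*V) - 20 = -20 + N² + 23*V)
(o(-11, -28) + d)*(-378 + 296) = ((-20 + (-11)² + 23*(-28)) - 741)*(-378 + 296) = ((-20 + 121 - 644) - 741)*(-82) = (-543 - 741)*(-82) = -1284*(-82) = 105288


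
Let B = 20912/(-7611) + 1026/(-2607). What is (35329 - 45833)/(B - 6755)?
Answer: 69473025336/44698068535 ≈ 1.5543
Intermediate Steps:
B = -20775490/6613959 (B = 20912*(-1/7611) + 1026*(-1/2607) = -20912/7611 - 342/869 = -20775490/6613959 ≈ -3.1412)
(35329 - 45833)/(B - 6755) = (35329 - 45833)/(-20775490/6613959 - 6755) = -10504/(-44698068535/6613959) = -10504*(-6613959/44698068535) = 69473025336/44698068535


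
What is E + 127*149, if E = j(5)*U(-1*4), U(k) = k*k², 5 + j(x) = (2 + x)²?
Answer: 16107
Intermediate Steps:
j(x) = -5 + (2 + x)²
U(k) = k³
E = -2816 (E = (-5 + (2 + 5)²)*(-1*4)³ = (-5 + 7²)*(-4)³ = (-5 + 49)*(-64) = 44*(-64) = -2816)
E + 127*149 = -2816 + 127*149 = -2816 + 18923 = 16107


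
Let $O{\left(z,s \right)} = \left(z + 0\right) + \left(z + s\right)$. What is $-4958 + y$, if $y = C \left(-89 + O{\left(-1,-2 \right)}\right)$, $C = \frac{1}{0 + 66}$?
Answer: $- \frac{109107}{22} \approx -4959.4$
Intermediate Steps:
$O{\left(z,s \right)} = s + 2 z$ ($O{\left(z,s \right)} = z + \left(s + z\right) = s + 2 z$)
$C = \frac{1}{66} \approx 0.015152$
$y = - \frac{31}{22}$ ($y = \frac{-89 + \left(-2 + 2 \left(-1\right)\right)}{66} = \frac{-89 - 4}{66} = \frac{1}{66} \left(-93\right) = - \frac{31}{22} \approx -1.4091$)
$-4958 + y = -4958 - \frac{31}{22} = - \frac{109107}{22}$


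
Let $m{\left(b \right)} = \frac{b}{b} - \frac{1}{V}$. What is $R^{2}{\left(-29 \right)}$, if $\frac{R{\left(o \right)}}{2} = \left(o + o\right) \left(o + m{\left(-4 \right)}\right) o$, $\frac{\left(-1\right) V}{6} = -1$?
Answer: $\frac{80802610564}{9} \approx 8.9781 \cdot 10^{9}$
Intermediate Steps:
$V = 6$ ($V = \left(-6\right) \left(-1\right) = 6$)
$m{\left(b \right)} = \frac{5}{6}$ ($m{\left(b \right)} = \frac{b}{b} - \frac{1}{6} = 1 - \frac{1}{6} = \frac{5}{6}$)
$R{\left(o \right)} = 4 o^{2} \left(\frac{5}{6} + o\right)$ ($R{\left(o \right)} = 2 \left(o + o\right) \left(o + \frac{5}{6}\right) o = 2 \cdot 2 o \left(\frac{5}{6} + o\right) o = 2 \cdot 2 o^{2} \left(\frac{5}{6} + o\right) = 4 o^{2} \left(\frac{5}{6} + o\right)$)
$R^{2}{\left(-29 \right)} = \left(\left(-29\right)^{2} \left(\frac{10}{3} + 4 \left(-29\right)\right)\right)^{2} = \left(841 \left(\frac{10}{3} - 116\right)\right)^{2} = \left(841 \left(- \frac{338}{3}\right)\right)^{2} = \left(- \frac{284258}{3}\right)^{2} = \frac{80802610564}{9}$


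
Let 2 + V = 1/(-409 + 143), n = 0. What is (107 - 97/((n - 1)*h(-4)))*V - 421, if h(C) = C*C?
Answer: -2755973/4256 ≈ -647.55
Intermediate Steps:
V = -533/266 (V = -2 + 1/(-409 + 143) = -2 + 1/(-266) = -2 - 1/266 = -533/266 ≈ -2.0038)
h(C) = C²
(107 - 97/((n - 1)*h(-4)))*V - 421 = (107 - 97/((0 - 1)*(-4)²))*(-533/266) - 421 = (107 - 97/((-1*16)))*(-533/266) - 421 = (107 - 97/(-16))*(-533/266) - 421 = (107 - 97*(-1)/16)*(-533/266) - 421 = (107 - 1*(-97/16))*(-533/266) - 421 = (107 + 97/16)*(-533/266) - 421 = (1809/16)*(-533/266) - 421 = -964197/4256 - 421 = -2755973/4256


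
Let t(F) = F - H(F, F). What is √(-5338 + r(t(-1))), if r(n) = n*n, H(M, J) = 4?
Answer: I*√5313 ≈ 72.89*I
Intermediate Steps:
t(F) = -4 + F (t(F) = F - 1*4 = F - 4 = -4 + F)
r(n) = n²
√(-5338 + r(t(-1))) = √(-5338 + (-4 - 1)²) = √(-5338 + (-5)²) = √(-5338 + 25) = √(-5313) = I*√5313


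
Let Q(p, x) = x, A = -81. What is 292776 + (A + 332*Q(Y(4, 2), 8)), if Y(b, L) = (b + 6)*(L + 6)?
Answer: 295351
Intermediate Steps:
Y(b, L) = (6 + L)*(6 + b) (Y(b, L) = (6 + b)*(6 + L) = (6 + L)*(6 + b))
292776 + (A + 332*Q(Y(4, 2), 8)) = 292776 + (-81 + 332*8) = 292776 + (-81 + 2656) = 292776 + 2575 = 295351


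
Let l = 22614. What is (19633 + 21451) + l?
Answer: 63698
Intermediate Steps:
(19633 + 21451) + l = (19633 + 21451) + 22614 = 41084 + 22614 = 63698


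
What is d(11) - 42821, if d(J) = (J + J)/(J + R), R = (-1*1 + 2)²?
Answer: -256915/6 ≈ -42819.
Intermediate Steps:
R = 1 (R = (-1 + 2)² = 1² = 1)
d(J) = 2*J/(1 + J) (d(J) = (J + J)/(J + 1) = (2*J)/(1 + J) = 2*J/(1 + J))
d(11) - 42821 = 2*11/(1 + 11) - 42821 = 2*11/12 - 42821 = 2*11*(1/12) - 42821 = 11/6 - 42821 = -256915/6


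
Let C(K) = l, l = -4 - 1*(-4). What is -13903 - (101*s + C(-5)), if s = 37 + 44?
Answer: -22084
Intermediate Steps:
l = 0 (l = -4 + 4 = 0)
C(K) = 0
s = 81
-13903 - (101*s + C(-5)) = -13903 - (101*81 + 0) = -13903 - (8181 + 0) = -13903 - 1*8181 = -13903 - 8181 = -22084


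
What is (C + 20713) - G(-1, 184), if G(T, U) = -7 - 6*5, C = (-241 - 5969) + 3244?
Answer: 17784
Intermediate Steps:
C = -2966 (C = -6210 + 3244 = -2966)
G(T, U) = -37 (G(T, U) = -7 - 30 = -37)
(C + 20713) - G(-1, 184) = (-2966 + 20713) - 1*(-37) = 17747 + 37 = 17784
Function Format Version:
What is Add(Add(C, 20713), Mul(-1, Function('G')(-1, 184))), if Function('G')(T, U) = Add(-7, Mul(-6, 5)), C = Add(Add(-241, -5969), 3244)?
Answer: 17784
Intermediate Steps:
C = -2966 (C = Add(-6210, 3244) = -2966)
Function('G')(T, U) = -37 (Function('G')(T, U) = Add(-7, -30) = -37)
Add(Add(C, 20713), Mul(-1, Function('G')(-1, 184))) = Add(Add(-2966, 20713), Mul(-1, -37)) = Add(17747, 37) = 17784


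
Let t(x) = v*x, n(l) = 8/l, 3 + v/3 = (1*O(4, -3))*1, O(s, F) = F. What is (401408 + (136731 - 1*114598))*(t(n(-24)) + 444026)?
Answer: 188065757312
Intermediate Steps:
v = -18 (v = -9 + 3*((1*(-3))*1) = -9 + 3*(-3*1) = -9 + 3*(-3) = -9 - 9 = -18)
t(x) = -18*x
(401408 + (136731 - 1*114598))*(t(n(-24)) + 444026) = (401408 + (136731 - 1*114598))*(-144/(-24) + 444026) = (401408 + (136731 - 114598))*(-144*(-1)/24 + 444026) = (401408 + 22133)*(-18*(-⅓) + 444026) = 423541*(6 + 444026) = 423541*444032 = 188065757312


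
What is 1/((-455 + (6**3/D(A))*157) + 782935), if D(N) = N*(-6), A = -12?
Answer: 1/782951 ≈ 1.2772e-6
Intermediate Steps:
D(N) = -6*N
1/((-455 + (6**3/D(A))*157) + 782935) = 1/((-455 + (6**3/((-6*(-12))))*157) + 782935) = 1/((-455 + (216/72)*157) + 782935) = 1/((-455 + (216*(1/72))*157) + 782935) = 1/((-455 + 3*157) + 782935) = 1/((-455 + 471) + 782935) = 1/(16 + 782935) = 1/782951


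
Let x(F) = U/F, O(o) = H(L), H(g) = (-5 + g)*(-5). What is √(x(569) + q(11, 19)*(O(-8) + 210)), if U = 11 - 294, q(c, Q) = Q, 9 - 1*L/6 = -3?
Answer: I*√769093402/569 ≈ 48.739*I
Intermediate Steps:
L = 72 (L = 54 - 6*(-3) = 54 + 18 = 72)
H(g) = 25 - 5*g
U = -283
O(o) = -335 (O(o) = 25 - 5*72 = 25 - 360 = -335)
x(F) = -283/F
√(x(569) + q(11, 19)*(O(-8) + 210)) = √(-283/569 + 19*(-335 + 210)) = √(-283*1/569 + 19*(-125)) = √(-283/569 - 2375) = √(-1351658/569) = I*√769093402/569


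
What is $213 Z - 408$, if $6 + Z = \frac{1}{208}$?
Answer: $- \frac{350475}{208} \approx -1685.0$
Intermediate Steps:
$Z = - \frac{1247}{208}$ ($Z = -6 + \frac{1}{208} = - \frac{1247}{208} \approx -5.9952$)
$213 Z - 408 = 213 \left(- \frac{1247}{208}\right) - 408 = - \frac{265611}{208} - 408 = - \frac{350475}{208}$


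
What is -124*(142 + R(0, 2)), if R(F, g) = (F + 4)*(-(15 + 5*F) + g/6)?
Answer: -31000/3 ≈ -10333.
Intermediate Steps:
R(F, g) = (4 + F)*(-15 - 5*F + g/6) (R(F, g) = (4 + F)*(-5*(3 + F) + g*(1/6)) = (4 + F)*((-15 - 5*F) + g/6) = (4 + F)*(-15 - 5*F + g/6))
-124*(142 + R(0, 2)) = -124*(142 + (-60 - 35*0 - 5*0**2 + (2/3)*2 + (1/6)*0*2)) = -124*(142 + (-60 + 0 - 5*0 + 4/3 + 0)) = -124*(142 + (-60 + 0 + 0 + 4/3 + 0)) = -124*(142 - 176/3) = -124*250/3 = -31000/3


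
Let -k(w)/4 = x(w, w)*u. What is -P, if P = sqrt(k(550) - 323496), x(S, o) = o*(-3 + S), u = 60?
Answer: -2*I*sqrt(18131874) ≈ -8516.3*I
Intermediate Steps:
k(w) = -240*w*(-3 + w) (k(w) = -4*w*(-3 + w)*60 = -240*w*(-3 + w))
P = 2*I*sqrt(18131874) (P = sqrt(240*550*(3 - 1*550) - 323496) = sqrt(240*550*(3 - 550) - 323496) = sqrt(240*550*(-547) - 323496) = sqrt(-72204000 - 323496) = sqrt(-72527496) = 2*I*sqrt(18131874) ≈ 8516.3*I)
-P = -2*I*sqrt(18131874)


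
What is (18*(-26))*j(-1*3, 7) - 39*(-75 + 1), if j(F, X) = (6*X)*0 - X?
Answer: 6162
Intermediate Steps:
j(F, X) = -X (j(F, X) = 0 - X = -X)
(18*(-26))*j(-1*3, 7) - 39*(-75 + 1) = (18*(-26))*(-1*7) - 39*(-75 + 1) = -468*(-7) - 39*(-74) = 3276 - 1*(-2886) = 3276 + 2886 = 6162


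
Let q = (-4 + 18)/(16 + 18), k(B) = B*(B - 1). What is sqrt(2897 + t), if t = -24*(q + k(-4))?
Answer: sqrt(695657)/17 ≈ 49.062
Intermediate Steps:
k(B) = B*(-1 + B)
q = 7/17 (q = 14/34 = 14*(1/34) = 7/17 ≈ 0.41176)
t = -8328/17 (t = -24*(7/17 - 4*(-1 - 4)) = -24*(7/17 - 4*(-5)) = -24*(7/17 + 20) = -24*347/17 = -8328/17 ≈ -489.88)
sqrt(2897 + t) = sqrt(2897 - 8328/17) = sqrt(40921/17) = sqrt(695657)/17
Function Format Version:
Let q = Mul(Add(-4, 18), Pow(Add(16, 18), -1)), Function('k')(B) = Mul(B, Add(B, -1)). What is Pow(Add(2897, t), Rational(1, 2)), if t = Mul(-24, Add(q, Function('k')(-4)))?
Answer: Mul(Rational(1, 17), Pow(695657, Rational(1, 2))) ≈ 49.062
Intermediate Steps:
Function('k')(B) = Mul(B, Add(-1, B))
q = Rational(7, 17) (q = Mul(14, Pow(34, -1)) = Mul(14, Rational(1, 34)) = Rational(7, 17) ≈ 0.41176)
t = Rational(-8328, 17) (t = Mul(-24, Add(Rational(7, 17), Mul(-4, Add(-1, -4)))) = Mul(-24, Add(Rational(7, 17), Mul(-4, -5))) = Mul(-24, Add(Rational(7, 17), 20)) = Mul(-24, Rational(347, 17)) = Rational(-8328, 17) ≈ -489.88)
Pow(Add(2897, t), Rational(1, 2)) = Pow(Add(2897, Rational(-8328, 17)), Rational(1, 2)) = Pow(Rational(40921, 17), Rational(1, 2)) = Mul(Rational(1, 17), Pow(695657, Rational(1, 2)))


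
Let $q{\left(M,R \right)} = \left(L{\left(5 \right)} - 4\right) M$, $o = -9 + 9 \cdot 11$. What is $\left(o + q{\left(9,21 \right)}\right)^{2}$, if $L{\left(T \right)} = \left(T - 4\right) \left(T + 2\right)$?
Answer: $13689$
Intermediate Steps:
$L{\left(T \right)} = \left(-4 + T\right) \left(2 + T\right)$
$o = 90$ ($o = -9 + 99 = 90$)
$q{\left(M,R \right)} = 3 M$ ($q{\left(M,R \right)} = \left(\left(-8 + 5^{2} - 10\right) - 4\right) M = \left(\left(-8 + 25 - 10\right) - 4\right) M = \left(7 - 4\right) M = 3 M$)
$\left(o + q{\left(9,21 \right)}\right)^{2} = \left(90 + 3 \cdot 9\right)^{2} = \left(90 + 27\right)^{2} = 117^{2} = 13689$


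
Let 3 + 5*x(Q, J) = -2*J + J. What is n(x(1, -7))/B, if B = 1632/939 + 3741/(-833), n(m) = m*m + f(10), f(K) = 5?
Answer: -36762789/17944525 ≈ -2.0487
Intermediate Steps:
x(Q, J) = -⅗ - J/5 (x(Q, J) = -⅗ + (-2*J + J)/5 = -⅗ + (-J)/5 = -⅗ - J/5)
n(m) = 5 + m² (n(m) = m*m + 5 = m² + 5 = 5 + m²)
B = -717781/260729 (B = 1632*(1/939) + 3741*(-1/833) = 544/313 - 3741/833 = -717781/260729 ≈ -2.7530)
n(x(1, -7))/B = (5 + (-⅗ - ⅕*(-7))²)/(-717781/260729) = (5 + (-⅗ + 7/5)²)*(-260729/717781) = (5 + (⅘)²)*(-260729/717781) = (5 + 16/25)*(-260729/717781) = (141/25)*(-260729/717781) = -36762789/17944525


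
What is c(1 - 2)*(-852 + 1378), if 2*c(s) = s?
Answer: -263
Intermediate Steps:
c(s) = s/2
c(1 - 2)*(-852 + 1378) = ((1 - 2)/2)*(-852 + 1378) = ((½)*(-1))*526 = -½*526 = -263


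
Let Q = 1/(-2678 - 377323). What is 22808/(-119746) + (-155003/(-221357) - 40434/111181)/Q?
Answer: -11085549417260680849/86677411709273 ≈ -1.2789e+5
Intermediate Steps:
Q = -1/380001 (Q = 1/(-380001) = -1/380001 ≈ -2.6316e-6)
22808/(-119746) + (-155003/(-221357) - 40434/111181)/Q = 22808/(-119746) + (-155003/(-221357) - 40434/111181)/(-1/380001) = 22808*(-1/119746) + (-155003*(-1/221357) - 40434*1/111181)*(-380001) = -11404/59873 + (155003/221357 - 40434/111181)*(-380001) = -11404/59873 + (8283039605/24610692617)*(-380001) = -11404/59873 - 185150784290565/1447687801 = -11085549417260680849/86677411709273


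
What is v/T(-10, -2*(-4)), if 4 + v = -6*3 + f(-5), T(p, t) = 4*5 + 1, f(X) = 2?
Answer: -20/21 ≈ -0.95238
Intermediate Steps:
T(p, t) = 21 (T(p, t) = 20 + 1 = 21)
v = -20 (v = -4 + (-6*3 + 2) = -4 + (-18 + 2) = -4 - 16 = -20)
v/T(-10, -2*(-4)) = -20/21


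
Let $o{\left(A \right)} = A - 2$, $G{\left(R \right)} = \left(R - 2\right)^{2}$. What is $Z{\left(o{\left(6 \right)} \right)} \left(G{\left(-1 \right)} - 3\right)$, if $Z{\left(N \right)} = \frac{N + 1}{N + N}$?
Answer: $\frac{15}{4} \approx 3.75$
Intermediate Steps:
$G{\left(R \right)} = \left(-2 + R\right)^{2}$
$o{\left(A \right)} = -2 + A$ ($o{\left(A \right)} = A - 2 = -2 + A$)
$Z{\left(N \right)} = \frac{1 + N}{2 N}$
$Z{\left(o{\left(6 \right)} \right)} \left(G{\left(-1 \right)} - 3\right) = \frac{1 + \left(-2 + 6\right)}{2 \left(-2 + 6\right)} \left(\left(-2 - 1\right)^{2} - 3\right) = \frac{1 + 4}{2 \cdot 4} \left(\left(-3\right)^{2} - 3\right) = \frac{1}{2} \cdot \frac{1}{4} \cdot 5 \left(9 - 3\right) = \frac{5}{8} \cdot 6 = \frac{15}{4}$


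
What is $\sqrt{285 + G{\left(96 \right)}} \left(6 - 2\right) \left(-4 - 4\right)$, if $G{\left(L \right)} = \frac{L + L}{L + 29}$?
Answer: $- \frac{32 \sqrt{179085}}{25} \approx -541.68$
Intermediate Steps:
$G{\left(L \right)} = \frac{2 L}{29 + L}$
$\sqrt{285 + G{\left(96 \right)}} \left(6 - 2\right) \left(-4 - 4\right) = \sqrt{285 + 2 \cdot 96 \frac{1}{29 + 96}} \left(6 - 2\right) \left(-4 - 4\right) = \sqrt{285 + 2 \cdot 96 \cdot \frac{1}{125}} \cdot 4 \left(-8\right) = \sqrt{285 + 2 \cdot 96 \cdot \frac{1}{125}} \left(-32\right) = \sqrt{285 + \frac{192}{125}} \left(-32\right) = \sqrt{\frac{35817}{125}} \left(-32\right) = \frac{\sqrt{179085}}{25} \left(-32\right) = - \frac{32 \sqrt{179085}}{25}$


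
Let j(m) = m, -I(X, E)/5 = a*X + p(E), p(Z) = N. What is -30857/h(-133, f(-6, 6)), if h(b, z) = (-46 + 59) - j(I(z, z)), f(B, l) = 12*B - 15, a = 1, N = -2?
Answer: 30857/432 ≈ 71.428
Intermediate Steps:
p(Z) = -2
f(B, l) = -15 + 12*B
I(X, E) = 10 - 5*X (I(X, E) = -5*(1*X - 2) = -5*(X - 2) = -5*(-2 + X) = 10 - 5*X)
h(b, z) = 3 + 5*z (h(b, z) = (-46 + 59) - (10 - 5*z) = 13 + (-10 + 5*z) = 3 + 5*z)
-30857/h(-133, f(-6, 6)) = -30857/(3 + 5*(-15 + 12*(-6))) = -30857/(3 + 5*(-15 - 72)) = -30857/(3 + 5*(-87)) = -30857/(3 - 435) = -30857/(-432) = -30857*(-1/432) = 30857/432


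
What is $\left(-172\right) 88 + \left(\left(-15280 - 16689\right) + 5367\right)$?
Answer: $-41738$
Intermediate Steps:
$\left(-172\right) 88 + \left(\left(-15280 - 16689\right) + 5367\right) = -15136 + \left(-31969 + 5367\right) = -15136 - 26602 = -41738$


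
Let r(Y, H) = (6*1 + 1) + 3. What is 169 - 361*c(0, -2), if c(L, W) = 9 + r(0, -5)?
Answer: -6690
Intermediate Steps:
r(Y, H) = 10 (r(Y, H) = (6 + 1) + 3 = 7 + 3 = 10)
c(L, W) = 19 (c(L, W) = 9 + 10 = 19)
169 - 361*c(0, -2) = 169 - 361*19 = 169 - 6859 = -6690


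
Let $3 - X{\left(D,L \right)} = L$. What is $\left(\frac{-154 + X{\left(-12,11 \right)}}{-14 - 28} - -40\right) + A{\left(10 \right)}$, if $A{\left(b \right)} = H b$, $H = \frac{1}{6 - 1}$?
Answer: $\frac{321}{7} \approx 45.857$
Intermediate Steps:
$H = \frac{1}{5} \approx 0.2$
$X{\left(D,L \right)} = 3 - L$
$A{\left(b \right)} = \frac{b}{5}$
$\left(\frac{-154 + X{\left(-12,11 \right)}}{-14 - 28} - -40\right) + A{\left(10 \right)} = \left(\frac{-154 + \left(3 - 11\right)}{-14 - 28} - -40\right) + \frac{1}{5} \cdot 10 = \left(\frac{-154 + \left(3 - 11\right)}{-42} + \left(-27 + 67\right)\right) + 2 = \left(\left(-154 - 8\right) \left(- \frac{1}{42}\right) + 40\right) + 2 = \left(\left(-162\right) \left(- \frac{1}{42}\right) + 40\right) + 2 = \left(\frac{27}{7} + 40\right) + 2 = \frac{307}{7} + 2 = \frac{321}{7}$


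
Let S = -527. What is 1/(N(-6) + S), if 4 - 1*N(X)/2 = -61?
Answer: -1/397 ≈ -0.0025189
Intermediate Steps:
N(X) = 130 (N(X) = 8 - 2*(-61) = 8 + 122 = 130)
1/(N(-6) + S) = 1/(130 - 527) = 1/(-397) = -1/397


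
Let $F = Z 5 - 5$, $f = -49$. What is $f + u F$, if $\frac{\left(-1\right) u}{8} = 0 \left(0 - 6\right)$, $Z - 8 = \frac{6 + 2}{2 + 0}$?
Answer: $-49$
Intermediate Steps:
$Z = 12$ ($Z = 8 + \frac{6 + 2}{2 + 0} = 8 + \frac{8}{2} = 8 + 8 \cdot \frac{1}{2} = 8 + 4 = 12$)
$F = 55$ ($F = 12 \cdot 5 - 5 = 60 - 5 = 55$)
$u = 0$ ($u = - 8 \cdot 0 \left(0 - 6\right) = - 8 \cdot 0 \left(-6\right) = \left(-8\right) 0 = 0$)
$f + u F = -49 + 0 \cdot 55 = -49 + 0 = -49$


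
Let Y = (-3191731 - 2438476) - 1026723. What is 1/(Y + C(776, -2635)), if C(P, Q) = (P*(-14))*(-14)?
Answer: -1/6504834 ≈ -1.5373e-7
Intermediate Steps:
C(P, Q) = 196*P (C(P, Q) = -14*P*(-14) = 196*P)
Y = -6656930 (Y = -5630207 - 1026723 = -6656930)
1/(Y + C(776, -2635)) = 1/(-6656930 + 196*776) = 1/(-6656930 + 152096) = 1/(-6504834) = -1/6504834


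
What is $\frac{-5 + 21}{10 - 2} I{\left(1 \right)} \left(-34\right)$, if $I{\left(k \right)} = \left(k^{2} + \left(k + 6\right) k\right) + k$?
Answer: $-612$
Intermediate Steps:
$I{\left(k \right)} = k + k^{2} + k \left(6 + k\right)$ ($I{\left(k \right)} = \left(k^{2} + \left(6 + k\right) k\right) + k = \left(k^{2} + k \left(6 + k\right)\right) + k = k + k^{2} + k \left(6 + k\right)$)
$\frac{-5 + 21}{10 - 2} I{\left(1 \right)} \left(-34\right) = \frac{-5 + 21}{10 - 2} \cdot 1 \left(7 + 2 \cdot 1\right) \left(-34\right) = \frac{16}{8} \cdot 1 \left(7 + 2\right) \left(-34\right) = 16 \cdot \frac{1}{8} \cdot 1 \cdot 9 \left(-34\right) = 2 \cdot 9 \left(-34\right) = 18 \left(-34\right) = -612$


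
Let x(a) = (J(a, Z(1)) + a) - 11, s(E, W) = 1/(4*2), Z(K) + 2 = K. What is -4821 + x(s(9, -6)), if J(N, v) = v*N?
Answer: -4832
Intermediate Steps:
Z(K) = -2 + K
s(E, W) = ⅛ (s(E, W) = 1/8 = ⅛)
J(N, v) = N*v
x(a) = -11 (x(a) = (a*(-2 + 1) + a) - 11 = (a*(-1) + a) - 11 = (-a + a) - 11 = 0 - 11 = -11)
-4821 + x(s(9, -6)) = -4821 - 11 = -4832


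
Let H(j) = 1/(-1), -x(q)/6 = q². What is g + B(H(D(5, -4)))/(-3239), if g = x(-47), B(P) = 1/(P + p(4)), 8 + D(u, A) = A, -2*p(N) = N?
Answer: -128789117/9717 ≈ -13254.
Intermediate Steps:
p(N) = -N/2
x(q) = -6*q²
D(u, A) = -8 + A
H(j) = -1
B(P) = 1/(-2 + P) (B(P) = 1/(P - ½*4) = 1/(P - 2) = 1/(-2 + P))
g = -13254 (g = -6*(-47)² = -6*2209 = -13254)
g + B(H(D(5, -4)))/(-3239) = -13254 + 1/(-2 - 1*(-3239)) = -13254 - 1/3239/(-3) = -13254 - ⅓*(-1/3239) = -13254 + 1/9717 = -128789117/9717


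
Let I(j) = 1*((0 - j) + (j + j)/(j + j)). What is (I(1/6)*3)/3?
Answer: 5/6 ≈ 0.83333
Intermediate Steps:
I(j) = 1 - j (I(j) = 1*(-j + (2*j)/((2*j))) = 1*(-j + (2*j)*(1/(2*j))) = 1*(-j + 1) = 1*(1 - j) = 1 - j)
(I(1/6)*3)/3 = ((1 - 1/6)*3)/3 = ((1 - 1*1/6)*3)*(1/3) = ((1 - 1/6)*3)*(1/3) = ((5/6)*3)*(1/3) = (5/2)*(1/3) = 5/6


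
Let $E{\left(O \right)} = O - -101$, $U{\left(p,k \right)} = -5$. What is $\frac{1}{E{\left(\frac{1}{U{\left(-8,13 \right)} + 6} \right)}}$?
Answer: $\frac{1}{102} \approx 0.0098039$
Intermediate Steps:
$E{\left(O \right)} = 101 + O$ ($E{\left(O \right)} = O + 101 = 101 + O$)
$\frac{1}{E{\left(\frac{1}{U{\left(-8,13 \right)} + 6} \right)}} = \frac{1}{101 + \frac{1}{-5 + 6}} = \frac{1}{101 + 1^{-1}} = \frac{1}{101 + 1} = \frac{1}{102}$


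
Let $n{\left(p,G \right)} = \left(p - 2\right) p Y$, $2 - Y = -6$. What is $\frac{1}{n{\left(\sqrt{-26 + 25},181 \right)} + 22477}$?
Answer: $\frac{22469}{504856217} + \frac{16 i}{504856217} \approx 4.4506 \cdot 10^{-5} + 3.1692 \cdot 10^{-8} i$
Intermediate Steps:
$Y = 8$ ($Y = 2 - -6 = 2 + 6 = 8$)
$n{\left(p,G \right)} = 8 p \left(-2 + p\right)$ ($n{\left(p,G \right)} = \left(p - 2\right) p 8 = \left(-2 + p\right) p 8 = p \left(-2 + p\right) 8 = 8 p \left(-2 + p\right)$)
$\frac{1}{n{\left(\sqrt{-26 + 25},181 \right)} + 22477} = \frac{1}{8 \sqrt{-26 + 25} \left(-2 + \sqrt{-26 + 25}\right) + 22477} = \frac{1}{8 \sqrt{-1} \left(-2 + \sqrt{-1}\right) + 22477} = \frac{1}{8 i \left(-2 + i\right) + 22477} = \frac{1}{22477 + 8 i \left(-2 + i\right)}$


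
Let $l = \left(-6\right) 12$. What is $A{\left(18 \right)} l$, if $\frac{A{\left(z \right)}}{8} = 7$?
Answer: $-4032$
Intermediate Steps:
$A{\left(z \right)} = 56$ ($A{\left(z \right)} = 8 \cdot 7 = 56$)
$l = -72$
$A{\left(18 \right)} l = 56 \left(-72\right) = -4032$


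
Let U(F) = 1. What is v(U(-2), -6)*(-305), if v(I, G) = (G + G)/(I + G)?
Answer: -732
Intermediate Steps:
v(I, G) = 2*G/(G + I) (v(I, G) = (2*G)/(G + I) = 2*G/(G + I))
v(U(-2), -6)*(-305) = (2*(-6)/(-6 + 1))*(-305) = (2*(-6)/(-5))*(-305) = (2*(-6)*(-⅕))*(-305) = (12/5)*(-305) = -732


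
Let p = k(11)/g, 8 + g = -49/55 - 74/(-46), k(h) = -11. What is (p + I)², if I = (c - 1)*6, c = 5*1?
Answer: 55226410009/84860944 ≈ 650.79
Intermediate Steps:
g = -9212/1265 (g = -8 + (-49/55 - 74/(-46)) = -8 + (-49*1/55 - 74*(-1/46)) = -8 + (-49/55 + 37/23) = -8 + 908/1265 = -9212/1265 ≈ -7.2822)
c = 5
I = 24 (I = (5 - 1)*6 = 4*6 = 24)
p = 13915/9212 (p = -11/(-9212/1265) = -11*(-1265/9212) = 13915/9212 ≈ 1.5105)
(p + I)² = (13915/9212 + 24)² = (235003/9212)² = 55226410009/84860944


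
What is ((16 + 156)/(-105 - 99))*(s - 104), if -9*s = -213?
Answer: 10363/153 ≈ 67.732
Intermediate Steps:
s = 71/3 (s = -1/9*(-213) = 71/3 ≈ 23.667)
((16 + 156)/(-105 - 99))*(s - 104) = ((16 + 156)/(-105 - 99))*(71/3 - 104) = (172/(-204))*(-241/3) = (172*(-1/204))*(-241/3) = -43/51*(-241/3) = 10363/153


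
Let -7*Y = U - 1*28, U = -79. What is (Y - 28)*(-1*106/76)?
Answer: 4717/266 ≈ 17.733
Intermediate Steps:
Y = 107/7 (Y = -(-79 - 1*28)/7 = -(-79 - 28)/7 = -⅐*(-107) = 107/7 ≈ 15.286)
(Y - 28)*(-1*106/76) = (107/7 - 28)*(-1*106/76) = -(-9434)/(7*76) = -89/7*(-53/38) = 4717/266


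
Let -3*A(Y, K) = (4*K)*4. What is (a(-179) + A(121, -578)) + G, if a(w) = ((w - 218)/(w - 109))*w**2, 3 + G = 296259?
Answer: 98929813/288 ≈ 3.4351e+5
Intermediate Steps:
A(Y, K) = -16*K/3 (A(Y, K) = -4*K*4/3 = -16*K/3)
G = 296256 (G = -3 + 296259 = 296256)
a(w) = w**2*(-218 + w)/(-109 + w) (a(w) = ((-218 + w)/(-109 + w))*w**2 = w**2*(-218 + w)/(-109 + w))
(a(-179) + A(121, -578)) + G = ((-179)**2*(-218 - 179)/(-109 - 179) - 16/3*(-578)) + 296256 = (32041*(-397)/(-288) + 9248/3) + 296256 = (32041*(-1/288)*(-397) + 9248/3) + 296256 = (12720277/288 + 9248/3) + 296256 = 13608085/288 + 296256 = 98929813/288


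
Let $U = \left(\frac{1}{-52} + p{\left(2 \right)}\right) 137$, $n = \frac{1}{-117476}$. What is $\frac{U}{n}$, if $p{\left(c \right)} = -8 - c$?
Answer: $\frac{2096271113}{13} \approx 1.6125 \cdot 10^{8}$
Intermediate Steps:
$n = - \frac{1}{117476} \approx -8.5124 \cdot 10^{-6}$
$U = - \frac{71377}{52}$ ($U = \left(\frac{1}{-52} - 10\right) 137 = \left(- \frac{1}{52} - 10\right) 137 = \left(- \frac{521}{52}\right) 137 = - \frac{71377}{52} \approx -1372.6$)
$\frac{U}{n} = - \frac{71377}{52 \left(- \frac{1}{117476}\right)} = \left(- \frac{71377}{52}\right) \left(-117476\right) = \frac{2096271113}{13}$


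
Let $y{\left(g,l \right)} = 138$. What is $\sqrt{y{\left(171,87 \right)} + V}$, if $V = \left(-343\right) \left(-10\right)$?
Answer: $4 \sqrt{223} \approx 59.733$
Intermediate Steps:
$V = 3430$
$\sqrt{y{\left(171,87 \right)} + V} = \sqrt{138 + 3430} = \sqrt{3568} = 4 \sqrt{223}$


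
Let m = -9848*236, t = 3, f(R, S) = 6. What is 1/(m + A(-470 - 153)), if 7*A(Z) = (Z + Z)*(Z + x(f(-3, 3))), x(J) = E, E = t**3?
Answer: -1/2218040 ≈ -4.5085e-7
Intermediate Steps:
m = -2324128
E = 27 (E = 3**3 = 27)
x(J) = 27
A(Z) = 2*Z*(27 + Z)/7 (A(Z) = ((Z + Z)*(Z + 27))/7 = ((2*Z)*(27 + Z))/7 = (2*Z*(27 + Z))/7 = 2*Z*(27 + Z)/7)
1/(m + A(-470 - 153)) = 1/(-2324128 + 2*(-470 - 153)*(27 + (-470 - 153))/7) = 1/(-2324128 + (2/7)*(-623)*(27 - 623)) = 1/(-2324128 + (2/7)*(-623)*(-596)) = 1/(-2324128 + 106088) = 1/(-2218040) = -1/2218040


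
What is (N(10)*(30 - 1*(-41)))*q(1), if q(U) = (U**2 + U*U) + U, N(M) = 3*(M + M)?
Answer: 12780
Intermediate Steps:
N(M) = 6*M (N(M) = 3*(2*M) = 6*M)
q(U) = U + 2*U**2 (q(U) = (U**2 + U**2) + U = 2*U**2 + U = U + 2*U**2)
(N(10)*(30 - 1*(-41)))*q(1) = ((6*10)*(30 - 1*(-41)))*(1*(1 + 2*1)) = (60*(30 + 41))*(1*(1 + 2)) = (60*71)*(1*3) = 4260*3 = 12780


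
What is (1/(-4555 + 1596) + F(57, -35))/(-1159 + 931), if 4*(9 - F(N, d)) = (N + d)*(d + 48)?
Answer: 369877/1349304 ≈ 0.27412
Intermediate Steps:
F(N, d) = 9 - (48 + d)*(N + d)/4 (F(N, d) = 9 - (N + d)*(d + 48)/4 = 9 - (N + d)*(48 + d)/4 = 9 - (48 + d)*(N + d)/4)
(1/(-4555 + 1596) + F(57, -35))/(-1159 + 931) = (1/(-4555 + 1596) + (9 - 12*57 - 12*(-35) - ¼*(-35)² - ¼*57*(-35)))/(-1159 + 931) = (1/(-2959) + (9 - 684 + 420 - ¼*1225 + 1995/4))/(-228) = (-1/2959 + (9 - 684 + 420 - 1225/4 + 1995/4))*(-1/228) = (-1/2959 - 125/2)*(-1/228) = -369877/5918*(-1/228) = 369877/1349304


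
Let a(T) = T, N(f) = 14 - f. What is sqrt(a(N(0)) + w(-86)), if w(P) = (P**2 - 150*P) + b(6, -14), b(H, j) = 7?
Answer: sqrt(20317) ≈ 142.54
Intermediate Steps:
w(P) = 7 + P**2 - 150*P (w(P) = (P**2 - 150*P) + 7 = 7 + P**2 - 150*P)
sqrt(a(N(0)) + w(-86)) = sqrt((14 - 1*0) + (7 + (-86)**2 - 150*(-86))) = sqrt((14 + 0) + (7 + 7396 + 12900)) = sqrt(14 + 20303) = sqrt(20317)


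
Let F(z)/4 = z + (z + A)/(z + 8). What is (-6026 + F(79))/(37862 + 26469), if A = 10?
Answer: -496414/5596797 ≈ -0.088696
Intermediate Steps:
F(z) = 4*z + 4*(10 + z)/(8 + z) (F(z) = 4*(z + (z + 10)/(z + 8)) = 4*(z + (10 + z)/(8 + z)) = 4*z + 4*(10 + z)/(8 + z))
(-6026 + F(79))/(37862 + 26469) = (-6026 + 4*(10 + 79**2 + 9*79)/(8 + 79))/(37862 + 26469) = (-6026 + 4*(10 + 6241 + 711)/87)/64331 = (-6026 + 4*(1/87)*6962)*(1/64331) = (-6026 + 27848/87)*(1/64331) = -496414/87*1/64331 = -496414/5596797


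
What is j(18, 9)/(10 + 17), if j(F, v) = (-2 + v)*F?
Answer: 14/3 ≈ 4.6667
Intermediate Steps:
j(F, v) = F*(-2 + v)
j(18, 9)/(10 + 17) = (18*(-2 + 9))/(10 + 17) = (18*7)/27 = 126*(1/27) = 14/3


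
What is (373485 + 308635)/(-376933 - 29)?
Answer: -341060/188481 ≈ -1.8095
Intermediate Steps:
(373485 + 308635)/(-376933 - 29) = 682120/(-376962) = 682120*(-1/376962) = -341060/188481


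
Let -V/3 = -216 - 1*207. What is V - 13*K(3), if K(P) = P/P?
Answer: 1256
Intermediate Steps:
V = 1269 (V = -3*(-216 - 1*207) = -3*(-216 - 207) = -3*(-423) = 1269)
K(P) = 1
V - 13*K(3) = 1269 - 13*1 = 1269 - 13 = 1256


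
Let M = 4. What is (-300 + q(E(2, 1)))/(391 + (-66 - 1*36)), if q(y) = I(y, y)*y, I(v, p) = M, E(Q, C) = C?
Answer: -296/289 ≈ -1.0242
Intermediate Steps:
I(v, p) = 4
q(y) = 4*y
(-300 + q(E(2, 1)))/(391 + (-66 - 1*36)) = (-300 + 4*1)/(391 + (-66 - 1*36)) = (-300 + 4)/(391 + (-66 - 36)) = -296/(391 - 102) = -296/289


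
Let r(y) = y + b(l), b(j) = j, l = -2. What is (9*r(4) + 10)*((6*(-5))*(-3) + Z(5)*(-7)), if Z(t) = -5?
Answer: 3500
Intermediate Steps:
r(y) = -2 + y (r(y) = y - 2 = -2 + y)
(9*r(4) + 10)*((6*(-5))*(-3) + Z(5)*(-7)) = (9*(-2 + 4) + 10)*((6*(-5))*(-3) - 5*(-7)) = (9*2 + 10)*(-30*(-3) + 35) = (18 + 10)*(90 + 35) = 28*125 = 3500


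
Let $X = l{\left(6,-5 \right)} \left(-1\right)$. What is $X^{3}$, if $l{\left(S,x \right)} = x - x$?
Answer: $0$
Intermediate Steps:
$l{\left(S,x \right)} = 0$
$X = 0$ ($X = 0 \left(-1\right) = 0$)
$X^{3} = 0^{3} = 0$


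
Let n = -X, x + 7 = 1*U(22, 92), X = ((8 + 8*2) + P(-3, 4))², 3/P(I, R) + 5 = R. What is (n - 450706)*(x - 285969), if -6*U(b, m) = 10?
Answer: 387053899151/3 ≈ 1.2902e+11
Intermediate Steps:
P(I, R) = 3/(-5 + R)
U(b, m) = -5/3 (U(b, m) = -⅙*10 = -5/3)
X = 441 (X = ((8 + 8*2) + 3/(-5 + 4))² = ((8 + 16) + 3/(-1))² = (24 + 3*(-1))² = (24 - 3)² = 21² = 441)
x = -26/3 (x = -7 + 1*(-5/3) = -7 - 5/3 = -26/3 ≈ -8.6667)
n = -441 (n = -1*441 = -441)
(n - 450706)*(x - 285969) = (-441 - 450706)*(-26/3 - 285969) = -451147*(-857933/3) = 387053899151/3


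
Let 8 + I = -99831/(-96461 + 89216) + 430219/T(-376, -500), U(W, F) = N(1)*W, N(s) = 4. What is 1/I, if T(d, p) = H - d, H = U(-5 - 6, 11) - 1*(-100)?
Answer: 347760/348336103 ≈ 0.00099835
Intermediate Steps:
U(W, F) = 4*W
H = 56 (H = 4*(-5 - 6) - 1*(-100) = 4*(-11) + 100 = -44 + 100 = 56)
T(d, p) = 56 - d
I = 348336103/347760 (I = -8 + (-99831/(-96461 + 89216) + 430219/(56 - 1*(-376))) = -8 + (-99831/(-7245) + 430219/(56 + 376)) = -8 + (-99831*(-1/7245) + 430219/432) = -8 + (33277/2415 + 430219*(1/432)) = -8 + (33277/2415 + 430219/432) = -8 + 351118183/347760 = 348336103/347760 ≈ 1001.7)
1/I = 1/(348336103/347760) = 347760/348336103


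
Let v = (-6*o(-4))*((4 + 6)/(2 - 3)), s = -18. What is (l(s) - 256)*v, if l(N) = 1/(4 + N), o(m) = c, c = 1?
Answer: -107550/7 ≈ -15364.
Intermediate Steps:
o(m) = 1
v = 60 (v = (-6*1)*((4 + 6)/(2 - 3)) = -60/(-1) = -60*(-1) = -6*(-10) = 60)
(l(s) - 256)*v = (1/(4 - 18) - 256)*60 = (1/(-14) - 256)*60 = (-1/14 - 256)*60 = -3585/14*60 = -107550/7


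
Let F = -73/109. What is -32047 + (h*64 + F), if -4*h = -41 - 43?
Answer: -3346700/109 ≈ -30704.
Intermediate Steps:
F = -73/109 (F = -73*1/109 = -73/109 ≈ -0.66972)
h = 21 (h = -(-41 - 43)/4 = -1/4*(-84) = 21)
-32047 + (h*64 + F) = -32047 + (21*64 - 73/109) = -32047 + (1344 - 73/109) = -32047 + 146423/109 = -3346700/109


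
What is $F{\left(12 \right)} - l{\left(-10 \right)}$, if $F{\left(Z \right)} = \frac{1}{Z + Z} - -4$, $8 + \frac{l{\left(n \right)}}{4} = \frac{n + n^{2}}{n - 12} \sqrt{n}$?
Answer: $\frac{865}{24} + \frac{180 i \sqrt{10}}{11} \approx 36.042 + 51.746 i$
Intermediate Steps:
$l{\left(n \right)} = -32 + \frac{4 \sqrt{n} \left(n + n^{2}\right)}{-12 + n}$ ($l{\left(n \right)} = -32 + 4 \frac{n + n^{2}}{n - 12} \sqrt{n} = -32 + 4 \frac{n + n^{2}}{-12 + n} \sqrt{n} = -32 + 4 \frac{\sqrt{n} \left(n + n^{2}\right)}{-12 + n} = -32 + \frac{4 \sqrt{n} \left(n + n^{2}\right)}{-12 + n}$)
$F{\left(Z \right)} = 4 + \frac{1}{2 Z}$ ($F{\left(Z \right)} = \frac{1}{2 Z} + 4 = 4 + \frac{1}{2 Z}$)
$F{\left(12 \right)} - l{\left(-10 \right)} = \left(4 + \frac{1}{2 \cdot 12}\right) - \frac{4 \left(96 + \left(-10\right)^{\frac{3}{2}} + \left(-10\right)^{\frac{5}{2}} - -80\right)}{-12 - 10} = \left(4 + \frac{1}{2} \cdot \frac{1}{12}\right) - \frac{4 \left(96 - 10 i \sqrt{10} + 100 i \sqrt{10} + 80\right)}{-22} = \left(4 + \frac{1}{24}\right) - 4 \left(- \frac{1}{22}\right) \left(176 + 90 i \sqrt{10}\right) = \frac{97}{24} - \left(-32 - \frac{180 i \sqrt{10}}{11}\right) = \frac{97}{24} + \left(32 + \frac{180 i \sqrt{10}}{11}\right) = \frac{865}{24} + \frac{180 i \sqrt{10}}{11}$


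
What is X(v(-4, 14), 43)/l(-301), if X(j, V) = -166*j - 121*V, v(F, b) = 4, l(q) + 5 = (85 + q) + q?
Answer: 5867/522 ≈ 11.239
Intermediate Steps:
l(q) = 80 + 2*q (l(q) = -5 + ((85 + q) + q) = -5 + (85 + 2*q) = 80 + 2*q)
X(v(-4, 14), 43)/l(-301) = (-166*4 - 121*43)/(80 + 2*(-301)) = (-664 - 5203)/(80 - 602) = -5867/(-522) = -5867*(-1/522) = 5867/522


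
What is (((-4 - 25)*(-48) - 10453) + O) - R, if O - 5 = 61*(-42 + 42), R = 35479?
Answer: -44535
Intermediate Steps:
O = 5 (O = 5 + 61*(-42 + 42) = 5 + 61*0 = 5 + 0 = 5)
(((-4 - 25)*(-48) - 10453) + O) - R = (((-4 - 25)*(-48) - 10453) + 5) - 1*35479 = ((-29*(-48) - 10453) + 5) - 35479 = ((1392 - 10453) + 5) - 35479 = (-9061 + 5) - 35479 = -9056 - 35479 = -44535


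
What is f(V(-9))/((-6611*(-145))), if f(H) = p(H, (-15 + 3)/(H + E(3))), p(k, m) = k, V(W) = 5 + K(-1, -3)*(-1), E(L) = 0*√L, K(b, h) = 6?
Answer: -1/958595 ≈ -1.0432e-6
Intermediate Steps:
E(L) = 0
V(W) = -1 (V(W) = 5 + 6*(-1) = 5 - 6 = -1)
f(H) = H
f(V(-9))/((-6611*(-145))) = -1/((-6611*(-145))) = -1/958595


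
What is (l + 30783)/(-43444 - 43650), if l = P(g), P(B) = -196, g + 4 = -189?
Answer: -30587/87094 ≈ -0.35120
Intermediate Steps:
g = -193 (g = -4 - 189 = -193)
l = -196
(l + 30783)/(-43444 - 43650) = (-196 + 30783)/(-43444 - 43650) = 30587/(-87094) = 30587*(-1/87094) = -30587/87094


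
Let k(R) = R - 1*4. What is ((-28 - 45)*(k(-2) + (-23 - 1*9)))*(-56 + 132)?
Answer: 210824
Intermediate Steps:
k(R) = -4 + R (k(R) = R - 4 = -4 + R)
((-28 - 45)*(k(-2) + (-23 - 1*9)))*(-56 + 132) = ((-28 - 45)*((-4 - 2) + (-23 - 1*9)))*(-56 + 132) = -73*(-6 + (-23 - 9))*76 = -73*(-6 - 32)*76 = -73*(-38)*76 = 2774*76 = 210824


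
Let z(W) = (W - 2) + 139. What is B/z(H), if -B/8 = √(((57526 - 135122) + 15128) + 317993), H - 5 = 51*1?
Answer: -40*√10221/193 ≈ -20.953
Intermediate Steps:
H = 56 (H = 5 + 51*1 = 5 + 51 = 56)
B = -40*√10221 (B = -8*√(((57526 - 135122) + 15128) + 317993) = -8*√((-77596 + 15128) + 317993) = -8*√(-62468 + 317993) = -40*√10221 ≈ -4044.0)
z(W) = 137 + W (z(W) = (-2 + W) + 139 = 137 + W)
B/z(H) = (-40*√10221)/(137 + 56) = -40*√10221/193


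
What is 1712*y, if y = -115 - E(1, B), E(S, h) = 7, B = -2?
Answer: -208864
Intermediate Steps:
y = -122 (y = -115 - 1*7 = -115 - 7 = -122)
1712*y = 1712*(-122) = -208864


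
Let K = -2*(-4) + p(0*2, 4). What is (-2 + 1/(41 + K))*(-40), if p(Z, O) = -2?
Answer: 3720/47 ≈ 79.149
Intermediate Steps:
K = 6 (K = -2*(-4) - 2 = 8 - 2 = 6)
(-2 + 1/(41 + K))*(-40) = (-2 + 1/(41 + 6))*(-40) = (-2 + 1/47)*(-40) = -93/47*(-40) = 3720/47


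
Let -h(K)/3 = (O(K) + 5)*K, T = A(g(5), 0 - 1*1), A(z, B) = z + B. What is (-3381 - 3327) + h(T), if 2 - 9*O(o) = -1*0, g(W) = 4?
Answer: -6755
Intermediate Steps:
O(o) = 2/9 (O(o) = 2/9 - (-1)*0/9 = 2/9 - ⅑*0 = 2/9 + 0 = 2/9)
A(z, B) = B + z
T = 3 (T = (0 - 1*1) + 4 = (0 - 1) + 4 = -1 + 4 = 3)
h(K) = -47*K/3 (h(K) = -3*(2/9 + 5)*K = -47*K/3)
(-3381 - 3327) + h(T) = (-3381 - 3327) - 47/3*3 = -6708 - 47 = -6755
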